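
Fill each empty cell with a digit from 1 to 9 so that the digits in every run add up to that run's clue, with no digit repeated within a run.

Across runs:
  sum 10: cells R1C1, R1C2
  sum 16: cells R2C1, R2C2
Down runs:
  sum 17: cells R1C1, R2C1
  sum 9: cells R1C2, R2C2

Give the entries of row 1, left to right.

8, 2

16 in 2 cells must be {7,9}; 17 in 2 cells must be {8,9}.
The 16 across and the 17 down share only 9, so R2C1 = 9.
R2C2 = 16 − 9 = 7 completes the 16 across.
R1C1 = 17 − 9 = 8 completes the 17 down.
R1C2 = 10 − 8 = 2 completes the 10 across.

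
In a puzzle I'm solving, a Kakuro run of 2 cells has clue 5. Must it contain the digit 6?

No

Counterexample: {1,4} sums to 5 without using 6.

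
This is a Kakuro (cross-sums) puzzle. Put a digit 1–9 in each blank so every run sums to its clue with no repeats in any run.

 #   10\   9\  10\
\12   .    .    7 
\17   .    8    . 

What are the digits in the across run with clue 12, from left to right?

R1C2 = 9 − 8 = 1 completes the 9 down.
R2C3 = 10 − 7 = 3 completes the 10 down.
R1C1 = 12 − 8 = 4 completes the 12 across.
R2C1 = 17 − 11 = 6 completes the 17 across.

4 1 7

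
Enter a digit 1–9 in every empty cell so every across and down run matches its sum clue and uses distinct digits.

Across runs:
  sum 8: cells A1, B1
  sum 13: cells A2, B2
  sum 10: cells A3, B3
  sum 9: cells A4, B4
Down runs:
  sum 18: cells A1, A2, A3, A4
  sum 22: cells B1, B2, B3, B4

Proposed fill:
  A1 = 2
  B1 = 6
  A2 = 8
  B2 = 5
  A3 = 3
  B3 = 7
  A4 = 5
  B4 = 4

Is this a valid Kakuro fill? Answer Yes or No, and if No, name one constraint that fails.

Across: 2+6=8; 8+5=13; 3+7=10; 5+4=9. Down: 2+8+3+5=18; 6+5+7+4=22. No digit repeats within any run.

Yes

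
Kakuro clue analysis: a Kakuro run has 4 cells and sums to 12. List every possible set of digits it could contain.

4 distinct digits from 1–9 sum between 10 and 30.

{1,2,3,6}; {1,2,4,5}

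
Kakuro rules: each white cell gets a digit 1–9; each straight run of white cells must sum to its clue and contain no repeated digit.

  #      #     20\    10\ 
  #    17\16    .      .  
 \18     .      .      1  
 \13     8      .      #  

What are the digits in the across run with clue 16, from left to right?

7 9

16 in 2 cells must be {7,9}; 17 in 2 cells must be {8,9}.
R1C3 = 10 − 1 = 9 completes the 10 down.
R2C1 = 17 − 8 = 9 completes the 17 down.
R2C2 = 18 − 10 = 8 completes the 18 across.
R3C2 = 13 − 8 = 5 completes the 13 across.
R1C2 = 16 − 9 = 7 completes the 16 across.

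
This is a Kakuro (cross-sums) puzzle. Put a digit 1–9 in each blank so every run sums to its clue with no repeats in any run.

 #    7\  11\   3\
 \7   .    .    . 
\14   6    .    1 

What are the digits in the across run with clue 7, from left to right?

1 4 2

7 in 3 cells must be {1,2,4}; 3 in 2 cells must be {1,2}.
R1C1 = 7 − 6 = 1 completes the 7 down.
R1C3 = 3 − 1 = 2 completes the 3 down.
R2C2 = 14 − 7 = 7 completes the 14 across.
R1C2 = 7 − 3 = 4 completes the 7 across.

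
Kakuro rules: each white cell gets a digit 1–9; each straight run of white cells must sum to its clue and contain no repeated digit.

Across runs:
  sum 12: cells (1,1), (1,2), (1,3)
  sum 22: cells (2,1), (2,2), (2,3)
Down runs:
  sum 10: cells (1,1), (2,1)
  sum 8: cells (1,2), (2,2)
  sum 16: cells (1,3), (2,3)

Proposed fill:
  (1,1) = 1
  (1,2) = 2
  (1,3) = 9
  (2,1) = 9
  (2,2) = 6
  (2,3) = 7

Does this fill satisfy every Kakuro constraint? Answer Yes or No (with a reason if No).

Yes

Across: 1+2+9=12; 9+6+7=22. Down: 1+9=10; 2+6=8; 9+7=16. No digit repeats within any run.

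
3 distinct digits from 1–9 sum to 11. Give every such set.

3 distinct digits from 1–9 sum between 6 and 24.

{1,2,8}; {1,3,7}; {1,4,6}; {2,3,6}; {2,4,5}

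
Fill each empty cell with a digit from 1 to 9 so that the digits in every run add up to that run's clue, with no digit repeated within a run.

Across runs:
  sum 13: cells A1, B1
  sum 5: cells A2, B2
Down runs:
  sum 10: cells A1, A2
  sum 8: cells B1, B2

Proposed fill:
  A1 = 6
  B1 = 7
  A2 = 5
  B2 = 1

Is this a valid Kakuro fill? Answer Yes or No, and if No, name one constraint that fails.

No — the down run A1–A2 sums to 11, not 10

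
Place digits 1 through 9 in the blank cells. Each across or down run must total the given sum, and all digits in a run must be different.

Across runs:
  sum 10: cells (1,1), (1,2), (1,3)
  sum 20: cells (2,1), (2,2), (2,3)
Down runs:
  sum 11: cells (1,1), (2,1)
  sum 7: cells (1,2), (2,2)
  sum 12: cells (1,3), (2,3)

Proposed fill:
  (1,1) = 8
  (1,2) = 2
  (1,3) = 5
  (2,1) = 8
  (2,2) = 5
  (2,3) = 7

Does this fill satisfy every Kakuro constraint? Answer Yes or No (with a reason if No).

No — the down run (1,1)–(2,1) sums to 16, not 11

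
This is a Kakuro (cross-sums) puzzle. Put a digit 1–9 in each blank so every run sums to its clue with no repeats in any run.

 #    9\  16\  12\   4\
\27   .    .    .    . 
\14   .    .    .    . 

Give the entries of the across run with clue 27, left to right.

16 in 2 cells must be {7,9}; 4 in 2 cells must be {1,3}.
Only 3 fits R1C4 under both its across sum 27 and down sum 4.
The 14 across and the 16 down share only 7, so R2C2 = 7.
R2C3 = 4: the only remaining digit allowed by both the 14 across and the 12 down.
R2C4 = 4 − 3 = 1 completes the 4 down.
R1C2 = 16 − 7 = 9 completes the 16 down.
R1C3 = 12 − 4 = 8 completes the 12 down.
R2C1 = 14 − 12 = 2 completes the 14 across.
R1C1 = 27 − 20 = 7 completes the 27 across.

7 9 8 3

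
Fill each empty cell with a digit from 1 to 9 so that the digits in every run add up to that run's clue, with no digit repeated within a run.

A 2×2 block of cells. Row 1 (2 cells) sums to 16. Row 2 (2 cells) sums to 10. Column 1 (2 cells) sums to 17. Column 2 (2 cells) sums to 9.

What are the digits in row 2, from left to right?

8, 2

16 in 2 cells must be {7,9}; 17 in 2 cells must be {8,9}.
The 16 across and the 17 down share only 9, so (1,1) = 9.
(1,2) = 16 − 9 = 7 completes the 16 across.
(2,1) = 17 − 9 = 8 completes the 17 down.
(2,2) = 10 − 8 = 2 completes the 10 across.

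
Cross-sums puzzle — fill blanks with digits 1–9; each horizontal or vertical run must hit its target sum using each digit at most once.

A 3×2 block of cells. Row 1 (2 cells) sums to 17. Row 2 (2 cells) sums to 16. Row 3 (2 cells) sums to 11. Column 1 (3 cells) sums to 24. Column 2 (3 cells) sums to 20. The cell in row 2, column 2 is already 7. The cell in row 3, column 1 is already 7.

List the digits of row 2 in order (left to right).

17 in 2 cells must be {8,9}; 16 in 2 cells must be {7,9}; 24 in 3 cells must be {7,8,9}.
(2,1) = 16 − 7 = 9 completes the 16 across.
(3,2) = 11 − 7 = 4 completes the 11 across.
(1,1) = 24 − 16 = 8 completes the 24 down.
(1,2) = 17 − 8 = 9 completes the 17 across.

9, 7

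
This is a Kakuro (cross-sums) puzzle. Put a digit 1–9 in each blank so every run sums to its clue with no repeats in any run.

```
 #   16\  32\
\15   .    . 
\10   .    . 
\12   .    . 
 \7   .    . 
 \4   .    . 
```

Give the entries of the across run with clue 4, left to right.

4 in 2 cells must be {1,3}; 16 in 5 cells must be {1,2,3,4,6}.
Only 6 fits R1C1 under both its across sum 15 and down sum 16.
R1C2 = 15 − 6 = 9 completes the 15 across.
Given what's placed, R5C2 must be 3 to fit the 4 across and 32 down.
R4C2 = 5: the only remaining digit allowed by both the 7 across and the 32 down.
R5C1 = 4 − 3 = 1 completes the 4 across.

1 3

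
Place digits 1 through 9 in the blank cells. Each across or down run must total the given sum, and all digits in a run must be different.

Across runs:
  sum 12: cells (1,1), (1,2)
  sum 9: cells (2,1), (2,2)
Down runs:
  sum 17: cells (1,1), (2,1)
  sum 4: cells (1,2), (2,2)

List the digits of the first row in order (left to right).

17 in 2 cells must be {8,9}; 4 in 2 cells must be {1,3}.
The 12 across and the 4 down share only 3, so (1,2) = 3.
The 9 across and the 17 down share only 8, so (2,1) = 8.
(2,2) = 9 − 8 = 1 completes the 9 across.
(1,1) = 12 − 3 = 9 completes the 12 across.

9, 3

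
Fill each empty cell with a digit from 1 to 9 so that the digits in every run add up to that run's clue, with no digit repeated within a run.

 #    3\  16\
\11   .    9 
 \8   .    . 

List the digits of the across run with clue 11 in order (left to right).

3 in 2 cells must be {1,2}; 16 in 2 cells must be {7,9}.
R1C1 = 11 − 9 = 2 completes the 11 across.
R2C1 = 3 − 2 = 1 completes the 3 down.
R2C2 = 8 − 1 = 7 completes the 8 across.

2, 9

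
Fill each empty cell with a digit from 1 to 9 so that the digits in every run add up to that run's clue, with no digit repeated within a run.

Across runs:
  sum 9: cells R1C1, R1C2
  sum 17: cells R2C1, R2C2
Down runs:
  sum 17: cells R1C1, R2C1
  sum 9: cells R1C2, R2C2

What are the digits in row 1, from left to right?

17 in 2 cells must be {8,9}.
The 9 across and the 17 down share only 8, so R1C1 = 8.
R1C2 = 9 − 8 = 1 completes the 9 across.
R2C1 = 17 − 8 = 9 completes the 17 down.
R2C2 = 17 − 9 = 8 completes the 17 across.

8, 1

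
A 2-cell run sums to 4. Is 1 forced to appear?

Yes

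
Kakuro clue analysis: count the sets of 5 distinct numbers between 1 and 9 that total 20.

6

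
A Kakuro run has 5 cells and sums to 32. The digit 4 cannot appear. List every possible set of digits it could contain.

{2,6,7,8,9}; {3,5,7,8,9}

5 distinct digits from 1–9 sum between 15 and 35.
Dropping sets that contain 4.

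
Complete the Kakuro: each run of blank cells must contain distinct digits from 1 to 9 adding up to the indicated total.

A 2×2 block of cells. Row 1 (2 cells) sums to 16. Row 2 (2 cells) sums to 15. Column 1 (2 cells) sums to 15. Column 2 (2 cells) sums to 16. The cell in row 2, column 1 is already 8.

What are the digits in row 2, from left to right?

16 in 2 cells must be {7,9}.
(1,1) = 15 − 8 = 7 completes the 15 down.
(1,2) = 16 − 7 = 9 completes the 16 across.
(2,2) = 15 − 8 = 7 completes the 15 across.

8, 7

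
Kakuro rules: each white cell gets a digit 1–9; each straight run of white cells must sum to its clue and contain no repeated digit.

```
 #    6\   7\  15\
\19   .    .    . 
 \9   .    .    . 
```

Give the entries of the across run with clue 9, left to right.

2 1 6

The 9 across and the 15 down share only 6, so R2C3 = 6.
R1C3 = 15 − 6 = 9 completes the 15 down.
Nothing is forced directly, so branch on R1C1, whose candidates are 2 or 4. If R1C1 = 2: then R1C2 would have to be in {8} for the 19 across but in {1,2,3,4,5,6} for the 7 down — contradiction. So R1C1 = 4.
R1C2 = 19 − 13 = 6 completes the 19 across.
R2C1 = 6 − 4 = 2 completes the 6 down.
R2C2 = 9 − 8 = 1 completes the 9 across.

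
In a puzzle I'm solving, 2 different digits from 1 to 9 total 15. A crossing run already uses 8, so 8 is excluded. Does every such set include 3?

The only way to make 15 from 2 distinct digits under that restriction is {6,9}, which does not contain 3.

No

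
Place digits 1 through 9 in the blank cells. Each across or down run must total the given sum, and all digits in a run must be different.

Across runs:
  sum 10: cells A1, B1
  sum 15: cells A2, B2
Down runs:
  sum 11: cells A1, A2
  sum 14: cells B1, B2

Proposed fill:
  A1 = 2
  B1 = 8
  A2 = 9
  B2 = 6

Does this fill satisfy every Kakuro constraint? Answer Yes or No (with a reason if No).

Across: 2+8=10; 9+6=15. Down: 2+9=11; 8+6=14. No digit repeats within any run.

Yes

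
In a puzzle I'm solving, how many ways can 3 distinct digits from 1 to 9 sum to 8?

2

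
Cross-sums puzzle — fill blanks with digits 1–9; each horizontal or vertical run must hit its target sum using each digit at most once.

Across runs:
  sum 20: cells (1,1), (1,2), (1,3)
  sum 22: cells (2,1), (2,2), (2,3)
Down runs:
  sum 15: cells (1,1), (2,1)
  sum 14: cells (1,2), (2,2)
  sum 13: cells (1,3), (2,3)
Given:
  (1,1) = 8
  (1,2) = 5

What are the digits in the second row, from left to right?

(1,3) = 20 − 13 = 7 completes the 20 across.
(2,1) = 15 − 8 = 7 completes the 15 down.
(2,2) = 14 − 5 = 9 completes the 14 down.
(2,3) = 22 − 16 = 6 completes the 22 across.

7, 9, 6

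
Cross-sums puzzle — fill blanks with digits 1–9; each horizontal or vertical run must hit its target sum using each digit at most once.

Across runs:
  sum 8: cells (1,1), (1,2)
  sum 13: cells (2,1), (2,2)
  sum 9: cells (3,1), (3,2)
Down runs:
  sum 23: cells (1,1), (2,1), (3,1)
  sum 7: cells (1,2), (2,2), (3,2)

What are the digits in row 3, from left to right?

8 1

23 in 3 cells must be {6,8,9}; 7 in 3 cells must be {1,2,4}.
The 8 across and the 23 down share only 6, so (1,1) = 6.
(1,2) = 8 − 6 = 2 completes the 8 across.
Given what's placed, (2,2) must be 4 to fit the 13 across and 7 down.
(3,1) = 8: the only remaining digit allowed by both the 9 across and the 23 down.
(3,2) = 9 − 8 = 1 completes the 9 across.
(2,1) = 13 − 4 = 9 completes the 13 across.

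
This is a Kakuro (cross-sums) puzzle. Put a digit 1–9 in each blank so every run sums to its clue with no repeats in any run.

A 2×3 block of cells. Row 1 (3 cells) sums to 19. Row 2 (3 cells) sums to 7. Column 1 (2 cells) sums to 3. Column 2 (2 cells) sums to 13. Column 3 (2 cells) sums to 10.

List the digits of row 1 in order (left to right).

7 in 3 cells must be {1,2,4}; 3 in 2 cells must be {1,2}.
The 19 across and the 3 down share only 2, so (1,1) = 2.
(2,1) = 3 − 2 = 1 completes the 3 down.
Given what's placed, (2,2) must be 4 to fit the 7 across and 13 down.
(2,3) = 7 − 5 = 2 completes the 7 across.
(1,2) = 13 − 4 = 9 completes the 13 down.
(1,3) = 19 − 11 = 8 completes the 19 across.

2, 9, 8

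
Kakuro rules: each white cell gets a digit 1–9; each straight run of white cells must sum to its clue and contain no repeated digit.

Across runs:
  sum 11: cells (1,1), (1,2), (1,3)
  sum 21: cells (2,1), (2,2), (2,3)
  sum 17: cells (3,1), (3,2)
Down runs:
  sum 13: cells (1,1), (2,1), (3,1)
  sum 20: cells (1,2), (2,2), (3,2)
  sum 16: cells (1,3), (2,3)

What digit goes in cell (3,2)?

9

17 in 2 cells must be {8,9}; 16 in 2 cells must be {7,9}.
Only 7 fits (1,3) under both its across sum 11 and down sum 16.
(2,3) = 16 − 7 = 9 completes the 16 down.
Given what's placed, (1,2) must be 3 to fit the 11 across and 20 down.
(2,2) = 8: the only remaining digit allowed by both the 21 across and the 20 down.
(3,2) = 20 − 11 = 9 completes the 20 down.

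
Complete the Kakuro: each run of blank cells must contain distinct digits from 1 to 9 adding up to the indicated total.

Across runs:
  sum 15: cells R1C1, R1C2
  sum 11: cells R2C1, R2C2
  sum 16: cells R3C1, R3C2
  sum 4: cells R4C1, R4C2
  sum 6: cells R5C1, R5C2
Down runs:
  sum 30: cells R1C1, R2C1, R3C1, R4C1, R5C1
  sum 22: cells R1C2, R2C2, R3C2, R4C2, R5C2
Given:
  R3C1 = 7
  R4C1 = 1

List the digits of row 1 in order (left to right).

8 7

16 in 2 cells must be {7,9}; 4 in 2 cells must be {1,3}.
R3C2 = 16 − 7 = 9 completes the 16 across.
R4C2 = 4 − 1 = 3 completes the 4 across.
R5C1 = 5: the only remaining digit allowed by both the 6 across and the 30 down.
R5C2 = 6 − 5 = 1 completes the 6 across.
R1C2 = 7: the only remaining digit allowed by both the 15 across and the 22 down.
R2C2 = 22 − 20 = 2 completes the 22 down.
R1C1 = 15 − 7 = 8 completes the 15 across.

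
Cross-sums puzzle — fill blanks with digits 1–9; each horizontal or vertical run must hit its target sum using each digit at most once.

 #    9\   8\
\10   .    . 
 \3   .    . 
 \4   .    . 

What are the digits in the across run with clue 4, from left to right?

1 3

3 in 2 cells must be {1,2}; 4 in 2 cells must be {1,3}.
Nothing is forced directly, so branch on R3C1, whose candidates are 1 or 3. If R3C1 = 3: that forces R3C2 = 1, R2C2 = 2, after which R1C2 would have to be in {1,2,3,4,6,7,8,9} for the 10 across but in {5} for the 8 down — contradiction. So R3C1 = 1.
Given what's placed, R2C1 must be 2 to fit the 3 across and 9 down.
R2C2 = 3 − 2 = 1 completes the 3 across.
R3C2 = 4 − 1 = 3 completes the 4 across.
R1C1 = 9 − 3 = 6 completes the 9 down.
R1C2 = 10 − 6 = 4 completes the 10 across.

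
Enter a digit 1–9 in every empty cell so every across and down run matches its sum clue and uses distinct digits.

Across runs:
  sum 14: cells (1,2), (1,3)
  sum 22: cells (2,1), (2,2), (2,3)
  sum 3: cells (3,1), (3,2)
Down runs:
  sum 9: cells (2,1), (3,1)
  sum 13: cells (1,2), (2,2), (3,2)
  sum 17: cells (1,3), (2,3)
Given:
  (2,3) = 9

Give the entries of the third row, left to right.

3 in 2 cells must be {1,2}; 17 in 2 cells must be {8,9}.
(1,3) = 17 − 9 = 8 completes the 17 down.
(1,2) = 14 − 8 = 6 completes the 14 across.
Given what's placed, (2,2) must be 5 to fit the 22 across and 13 down.
(3,2) = 13 − 11 = 2 completes the 13 down.
(2,1) = 22 − 14 = 8 completes the 22 across.
(3,1) = 3 − 2 = 1 completes the 3 across.

1 2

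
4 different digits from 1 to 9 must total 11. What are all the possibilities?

4 distinct digits from 1–9 sum between 10 and 30.
Only one set works: {1,2,3,5}.

{1,2,3,5}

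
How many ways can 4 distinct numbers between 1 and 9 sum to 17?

9

4 distinct digits from 1–9 sum between 10 and 30.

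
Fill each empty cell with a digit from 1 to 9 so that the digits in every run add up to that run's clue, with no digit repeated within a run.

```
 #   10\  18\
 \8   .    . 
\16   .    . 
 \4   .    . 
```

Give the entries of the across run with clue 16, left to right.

16 in 2 cells must be {7,9}; 4 in 2 cells must be {1,3}.
The 16 across and the 10 down share only 7, so R2C1 = 7.
R2C2 = 16 − 7 = 9 completes the 16 across.
Given what's placed, R3C1 must be 1 to fit the 4 across and 10 down.
R3C2 = 4 − 1 = 3 completes the 4 across.
R1C1 = 10 − 8 = 2 completes the 10 down.
R1C2 = 8 − 2 = 6 completes the 8 across.

7, 9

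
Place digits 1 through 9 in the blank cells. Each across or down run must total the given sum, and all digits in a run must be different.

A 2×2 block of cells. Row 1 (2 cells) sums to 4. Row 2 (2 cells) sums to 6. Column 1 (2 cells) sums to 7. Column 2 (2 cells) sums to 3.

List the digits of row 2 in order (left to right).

4 2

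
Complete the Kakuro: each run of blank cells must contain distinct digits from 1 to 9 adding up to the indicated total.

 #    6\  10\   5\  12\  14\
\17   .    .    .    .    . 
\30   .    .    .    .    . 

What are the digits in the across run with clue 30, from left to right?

4 9 2 7 8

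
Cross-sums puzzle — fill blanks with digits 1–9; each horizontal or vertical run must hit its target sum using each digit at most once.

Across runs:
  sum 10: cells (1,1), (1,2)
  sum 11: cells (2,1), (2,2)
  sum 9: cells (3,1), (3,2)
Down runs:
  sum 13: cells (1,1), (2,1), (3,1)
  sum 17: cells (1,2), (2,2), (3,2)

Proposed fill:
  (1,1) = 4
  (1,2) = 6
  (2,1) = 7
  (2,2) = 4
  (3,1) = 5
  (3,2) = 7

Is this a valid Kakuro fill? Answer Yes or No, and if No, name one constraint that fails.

No — the across run (3,1)–(3,2) sums to 12, not 9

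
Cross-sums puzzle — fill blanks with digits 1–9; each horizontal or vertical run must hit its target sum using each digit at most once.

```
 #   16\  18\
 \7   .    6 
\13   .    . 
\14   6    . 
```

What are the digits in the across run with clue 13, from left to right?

R1C1 = 7 − 6 = 1 completes the 7 across.
R2C1 = 16 − 7 = 9 completes the 16 down.
R2C2 = 13 − 9 = 4 completes the 13 across.
R3C2 = 14 − 6 = 8 completes the 14 across.

9 4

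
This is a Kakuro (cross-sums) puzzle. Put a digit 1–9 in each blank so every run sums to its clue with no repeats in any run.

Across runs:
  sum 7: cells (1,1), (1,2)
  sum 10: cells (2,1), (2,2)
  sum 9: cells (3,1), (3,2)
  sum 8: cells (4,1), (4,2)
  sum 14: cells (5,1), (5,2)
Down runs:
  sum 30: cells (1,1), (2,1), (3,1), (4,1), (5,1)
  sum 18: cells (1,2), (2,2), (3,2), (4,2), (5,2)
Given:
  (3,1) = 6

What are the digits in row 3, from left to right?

(3,2) = 9 − 6 = 3 completes the 9 across.
No cell is forced outright now. (5,2) can only be 5 or 8 (the digits allowed by both its 14 across and its 18 down). If (5,2) = 8: then (5,1) would have to be in {6} for the 14 across but in {2,3,4,5,7,8,9} for the 30 down — contradiction. So (5,2) = 5.
(5,1) = 14 − 5 = 9 completes the 14 across.
Nothing is forced directly, so branch on (1,2), whose candidates are 1 or 2. If (1,2) = 1: then (1,1) would have to be in {6} for the 7 across but in {2,3,4,5,7,8} for the 30 down — contradiction. So (1,2) = 2.
(1,1) = 7 − 2 = 5 completes the 7 across.

6, 3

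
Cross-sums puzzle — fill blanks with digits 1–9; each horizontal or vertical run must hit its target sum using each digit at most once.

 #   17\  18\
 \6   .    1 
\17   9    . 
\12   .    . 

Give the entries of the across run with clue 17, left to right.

9 8

17 in 2 cells must be {8,9}.
R1C1 = 6 − 1 = 5 completes the 6 across.
R2C2 = 17 − 9 = 8 completes the 17 across.
R3C1 = 17 − 14 = 3 completes the 17 down.
R3C2 = 12 − 3 = 9 completes the 12 across.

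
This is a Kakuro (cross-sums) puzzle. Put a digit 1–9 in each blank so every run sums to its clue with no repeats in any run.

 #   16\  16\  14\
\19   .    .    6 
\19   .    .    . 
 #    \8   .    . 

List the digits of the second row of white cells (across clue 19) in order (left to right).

16 in 2 cells must be {7,9}.
R1C1 = 9: the only remaining digit allowed by both the 19 across and the 16 down.
R1C2 = 19 − 15 = 4 completes the 19 across.
R2C1 = 16 − 9 = 7 completes the 16 down.
Given what's placed, R2C3 must be 3 to fit the 19 across and 14 down.
R3C3 = 14 − 9 = 5 completes the 14 down.
R2C2 = 19 − 10 = 9 completes the 19 across.
R3C2 = 8 − 5 = 3 completes the 8 across.

7 9 3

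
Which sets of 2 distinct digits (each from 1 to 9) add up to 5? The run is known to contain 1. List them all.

2 distinct digits from 1–9 sum between 3 and 17.
Keeping only sets containing 1.
Only one set works: {1,4}.

{1,4}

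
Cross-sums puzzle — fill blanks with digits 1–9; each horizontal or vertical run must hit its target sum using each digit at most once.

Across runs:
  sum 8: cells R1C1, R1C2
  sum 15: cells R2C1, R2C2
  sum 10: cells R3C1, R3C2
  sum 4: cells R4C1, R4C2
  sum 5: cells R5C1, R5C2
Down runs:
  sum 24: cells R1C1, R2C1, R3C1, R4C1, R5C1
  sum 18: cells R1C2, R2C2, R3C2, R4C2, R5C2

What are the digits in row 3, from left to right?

8 2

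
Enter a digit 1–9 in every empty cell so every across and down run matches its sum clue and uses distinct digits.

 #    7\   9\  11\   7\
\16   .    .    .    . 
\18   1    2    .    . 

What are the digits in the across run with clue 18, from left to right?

1, 2, 9, 6

R1C1 = 7 − 1 = 6 completes the 7 down.
R1C2 = 9 − 2 = 7 completes the 9 down.
Given what's placed, R1C3 must be 2 to fit the 16 across and 11 down.
R1C4 = 16 − 15 = 1 completes the 16 across.
R2C3 = 11 − 2 = 9 completes the 11 down.
R2C4 = 18 − 12 = 6 completes the 18 across.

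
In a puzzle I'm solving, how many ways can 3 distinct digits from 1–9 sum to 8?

3 distinct digits from 1–9 sum between 6 and 24.
Enumerating: {1,2,5}, {1,3,4}.

2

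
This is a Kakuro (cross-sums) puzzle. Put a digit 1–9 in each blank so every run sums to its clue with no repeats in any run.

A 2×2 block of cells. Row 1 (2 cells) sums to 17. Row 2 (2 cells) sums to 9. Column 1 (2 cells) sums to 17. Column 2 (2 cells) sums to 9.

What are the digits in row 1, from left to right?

9 8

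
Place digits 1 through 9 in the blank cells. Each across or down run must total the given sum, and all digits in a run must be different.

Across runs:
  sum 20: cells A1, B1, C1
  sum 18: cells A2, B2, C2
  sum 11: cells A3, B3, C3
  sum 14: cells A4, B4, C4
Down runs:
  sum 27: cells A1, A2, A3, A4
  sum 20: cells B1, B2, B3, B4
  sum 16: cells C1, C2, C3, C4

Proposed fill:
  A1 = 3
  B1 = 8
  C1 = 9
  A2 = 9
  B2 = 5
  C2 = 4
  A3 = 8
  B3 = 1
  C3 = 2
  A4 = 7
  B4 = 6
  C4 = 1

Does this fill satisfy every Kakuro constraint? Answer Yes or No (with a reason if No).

Yes

Across: 3+8+9=20; 9+5+4=18; 8+1+2=11; 7+6+1=14. Down: 3+9+8+7=27; 8+5+1+6=20; 9+4+2+1=16. No digit repeats within any run.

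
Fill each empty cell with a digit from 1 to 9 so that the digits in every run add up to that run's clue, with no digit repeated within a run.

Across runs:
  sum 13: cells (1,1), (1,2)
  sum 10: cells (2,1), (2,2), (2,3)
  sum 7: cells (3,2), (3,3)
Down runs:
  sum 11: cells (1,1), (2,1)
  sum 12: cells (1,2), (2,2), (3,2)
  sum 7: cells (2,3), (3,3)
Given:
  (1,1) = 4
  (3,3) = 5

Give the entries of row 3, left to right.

2 5

(1,2) = 13 − 4 = 9 completes the 13 across.
(2,1) = 11 − 4 = 7 completes the 11 down.
(2,3) = 7 − 5 = 2 completes the 7 down.
(3,2) = 7 − 5 = 2 completes the 7 across.
(2,2) = 10 − 9 = 1 completes the 10 across.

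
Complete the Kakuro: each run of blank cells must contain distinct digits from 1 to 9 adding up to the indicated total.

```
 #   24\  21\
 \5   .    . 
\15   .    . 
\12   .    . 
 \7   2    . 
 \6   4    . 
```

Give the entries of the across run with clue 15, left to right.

8 7

R4C2 = 7 − 2 = 5 completes the 7 across.
R5C2 = 6 − 4 = 2 completes the 6 across.
No cell is forced outright now. R1C1 can only be 1 or 3 (the digits allowed by both its 5 across and its 24 down). If R1C1 = 3: then R1C2 would have to be in {2} for the 5 across but in {1,3,4,6,7,9} for the 21 down — contradiction. So R1C1 = 1.
R1C2 = 5 − 1 = 4 completes the 5 across.
No cell is forced outright now. R2C1 can only be 8 or 9 (the digits allowed by both its 15 across and its 24 down). If R2C1 = 9: then R2C2 would have to be in {6} for the 15 across but in {1,3,7,9} for the 21 down — contradiction. So R2C1 = 8.
R2C2 = 15 − 8 = 7 completes the 15 across.
R3C1 = 24 − 15 = 9 completes the 24 down.
R3C2 = 12 − 9 = 3 completes the 12 across.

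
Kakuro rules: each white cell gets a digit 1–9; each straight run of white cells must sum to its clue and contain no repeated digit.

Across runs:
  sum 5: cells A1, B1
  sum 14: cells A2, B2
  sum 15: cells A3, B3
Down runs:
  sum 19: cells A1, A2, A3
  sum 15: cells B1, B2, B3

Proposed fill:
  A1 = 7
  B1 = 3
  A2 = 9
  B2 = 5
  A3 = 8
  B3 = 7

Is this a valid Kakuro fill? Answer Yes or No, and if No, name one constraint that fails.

No — the across run A1–B1 sums to 10, not 5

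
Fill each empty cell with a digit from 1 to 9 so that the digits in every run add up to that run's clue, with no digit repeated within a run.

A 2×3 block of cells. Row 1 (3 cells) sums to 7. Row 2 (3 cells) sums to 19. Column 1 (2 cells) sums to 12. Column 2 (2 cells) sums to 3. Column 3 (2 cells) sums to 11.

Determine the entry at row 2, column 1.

8

7 in 3 cells must be {1,2,4}; 3 in 2 cells must be {1,2}.
The 7 across and the 12 down share only 4, so (1,1) = 4.
Given what's placed, (1,3) must be 2 to fit the 7 across and 11 down.
(2,1) = 12 − 4 = 8 completes the 12 down.
(2,2) = 2: the only remaining digit allowed by both the 19 across and the 3 down.
(2,3) = 19 − 10 = 9 completes the 19 across.
(1,2) = 7 − 6 = 1 completes the 7 across.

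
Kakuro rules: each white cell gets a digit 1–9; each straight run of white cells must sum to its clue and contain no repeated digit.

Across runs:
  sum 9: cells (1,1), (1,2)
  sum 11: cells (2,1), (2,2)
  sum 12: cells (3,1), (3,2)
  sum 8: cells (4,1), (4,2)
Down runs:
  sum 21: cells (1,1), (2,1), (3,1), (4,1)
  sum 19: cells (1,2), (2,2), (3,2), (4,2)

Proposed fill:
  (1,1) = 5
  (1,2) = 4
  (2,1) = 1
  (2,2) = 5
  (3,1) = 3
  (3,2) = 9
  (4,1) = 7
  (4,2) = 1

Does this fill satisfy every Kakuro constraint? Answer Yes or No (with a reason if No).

No — the across run (2,1)–(2,2) sums to 6, not 11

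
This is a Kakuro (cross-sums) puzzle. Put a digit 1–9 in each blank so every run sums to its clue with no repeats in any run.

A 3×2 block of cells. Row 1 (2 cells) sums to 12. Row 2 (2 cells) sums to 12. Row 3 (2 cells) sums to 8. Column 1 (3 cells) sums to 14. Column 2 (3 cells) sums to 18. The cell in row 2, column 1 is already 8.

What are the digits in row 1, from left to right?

4 8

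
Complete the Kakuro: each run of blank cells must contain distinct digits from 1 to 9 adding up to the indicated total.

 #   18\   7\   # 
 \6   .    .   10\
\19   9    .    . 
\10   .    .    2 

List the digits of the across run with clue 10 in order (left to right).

7 1 2

7 in 3 cells must be {1,2,4}.
R2C3 = 10 − 2 = 8 completes the 10 down.
R3C2 = 1: the only remaining digit allowed by both the 10 across and the 7 down.
R2C2 = 19 − 17 = 2 completes the 19 across.
R3C1 = 10 − 3 = 7 completes the 10 across.
R1C1 = 18 − 16 = 2 completes the 18 down.
R1C2 = 6 − 2 = 4 completes the 6 across.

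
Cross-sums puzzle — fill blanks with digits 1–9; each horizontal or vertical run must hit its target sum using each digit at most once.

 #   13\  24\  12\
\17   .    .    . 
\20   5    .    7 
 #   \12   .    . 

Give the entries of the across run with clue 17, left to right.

8 7 2

24 in 3 cells must be {7,8,9}.
R1C1 = 13 − 5 = 8 completes the 13 down.
Given what's placed, R1C2 must be 7 to fit the 17 across and 24 down.
R1C3 = 17 − 15 = 2 completes the 17 across.
R2C2 = 20 − 12 = 8 completes the 20 across.
R3C2 = 24 − 15 = 9 completes the 24 down.
R3C3 = 12 − 9 = 3 completes the 12 across.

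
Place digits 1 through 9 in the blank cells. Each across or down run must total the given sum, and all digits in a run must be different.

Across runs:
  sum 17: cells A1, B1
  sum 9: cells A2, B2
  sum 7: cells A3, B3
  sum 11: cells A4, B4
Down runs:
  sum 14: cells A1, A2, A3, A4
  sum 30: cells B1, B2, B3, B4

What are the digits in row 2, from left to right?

2 7

17 in 2 cells must be {8,9}; 30 in 4 cells must be {6,7,8,9}.
Only 8 fits A1 under both its across sum 17 and down sum 14.
B1 = 17 − 8 = 9 completes the 17 across.
Given what's placed, B3 must be 6 to fit the 7 across and 30 down.
A3 = 7 − 6 = 1 completes the 7 across.
No cell is forced outright now. A2 can only be 2 or 3 (the digits allowed by both its 9 across and its 14 down). If A2 = 3: then B2 would have to be in {6} for the 9 across but in {7,8} for the 30 down — contradiction. So A2 = 2.
B2 = 9 − 2 = 7 completes the 9 across.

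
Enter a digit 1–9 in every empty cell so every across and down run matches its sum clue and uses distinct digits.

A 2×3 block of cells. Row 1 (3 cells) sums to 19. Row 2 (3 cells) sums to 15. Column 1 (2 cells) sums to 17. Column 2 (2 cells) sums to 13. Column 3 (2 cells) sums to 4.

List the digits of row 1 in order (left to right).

9, 7, 3

17 in 2 cells must be {8,9}; 4 in 2 cells must be {1,3}.
The 19 across and the 4 down share only 3, so (1,3) = 3.
(2,3) = 4 − 3 = 1 completes the 4 down.
Given what's placed, (1,1) must be 9 to fit the 19 across and 17 down.
(1,2) = 19 − 12 = 7 completes the 19 across.
(2,1) = 17 − 9 = 8 completes the 17 down.
(2,2) = 15 − 9 = 6 completes the 15 across.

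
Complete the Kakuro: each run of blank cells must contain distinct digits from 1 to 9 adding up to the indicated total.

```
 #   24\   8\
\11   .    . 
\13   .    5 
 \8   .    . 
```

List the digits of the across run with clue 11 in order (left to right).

9, 2

24 in 3 cells must be {7,8,9}.
Given what's placed, R1C2 must be 2 to fit the 11 across and 8 down.
R2C1 = 13 − 5 = 8 completes the 13 across.
Given what's placed, R3C1 must be 7 to fit the 8 across and 24 down.
R3C2 = 8 − 7 = 1 completes the 8 across.
R1C1 = 11 − 2 = 9 completes the 11 across.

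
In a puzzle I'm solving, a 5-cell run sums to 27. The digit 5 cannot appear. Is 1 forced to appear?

No

Counterexample: {2,3,6,7,9} sums to 27 under that restriction without using 1.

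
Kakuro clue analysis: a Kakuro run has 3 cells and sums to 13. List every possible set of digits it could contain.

3 distinct digits from 1–9 sum between 6 and 24.

{1,3,9}; {1,4,8}; {1,5,7}; {2,3,8}; {2,4,7}; {2,5,6}; {3,4,6}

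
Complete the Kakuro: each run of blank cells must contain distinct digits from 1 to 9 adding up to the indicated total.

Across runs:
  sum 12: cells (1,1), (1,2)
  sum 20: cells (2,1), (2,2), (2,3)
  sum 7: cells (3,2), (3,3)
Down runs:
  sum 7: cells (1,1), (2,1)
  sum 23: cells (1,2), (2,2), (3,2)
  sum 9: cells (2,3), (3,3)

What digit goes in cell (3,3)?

23 in 3 cells must be {6,8,9}.
The 7 across and the 23 down share only 6, so (3,2) = 6.
(3,3) = 7 − 6 = 1 completes the 7 across.
(2,3) = 9 − 1 = 8 completes the 9 down.
(2,2) = 9: the only remaining digit allowed by both the 20 across and the 23 down.
(1,2) = 23 − 15 = 8 completes the 23 down.
(2,1) = 20 − 17 = 3 completes the 20 across.
(1,1) = 12 − 8 = 4 completes the 12 across.

1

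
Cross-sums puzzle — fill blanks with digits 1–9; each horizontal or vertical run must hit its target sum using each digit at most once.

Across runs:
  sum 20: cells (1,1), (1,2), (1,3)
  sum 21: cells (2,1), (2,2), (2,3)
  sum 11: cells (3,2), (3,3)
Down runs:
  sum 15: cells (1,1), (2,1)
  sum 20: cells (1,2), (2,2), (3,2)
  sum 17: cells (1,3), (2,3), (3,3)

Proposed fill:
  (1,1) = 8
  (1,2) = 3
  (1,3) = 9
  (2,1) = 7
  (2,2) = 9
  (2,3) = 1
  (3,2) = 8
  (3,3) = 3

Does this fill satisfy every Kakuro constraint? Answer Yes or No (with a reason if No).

No — the down run (1,3)–(3,3) sums to 13, not 17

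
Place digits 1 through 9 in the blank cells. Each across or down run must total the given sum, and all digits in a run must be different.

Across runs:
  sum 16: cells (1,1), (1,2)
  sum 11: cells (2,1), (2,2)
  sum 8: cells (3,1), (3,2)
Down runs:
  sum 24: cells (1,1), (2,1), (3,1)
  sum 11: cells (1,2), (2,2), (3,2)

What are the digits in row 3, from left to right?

7 1

16 in 2 cells must be {7,9}; 24 in 3 cells must be {7,8,9}.
The 16 across and the 11 down share only 7, so (1,2) = 7.
Given what's placed, (2,2) must be 3 to fit the 11 across and 11 down.
(3,1) = 7: only digit in both the 8-across and 24-down candidate sets.
(3,2) = 8 − 7 = 1 completes the 8 across.
(1,1) = 16 − 7 = 9 completes the 16 across.
(2,1) = 11 − 3 = 8 completes the 11 across.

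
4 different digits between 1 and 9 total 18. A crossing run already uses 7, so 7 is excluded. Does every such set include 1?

Counterexample: {2,3,4,9} sums to 18 under that restriction without using 1.

No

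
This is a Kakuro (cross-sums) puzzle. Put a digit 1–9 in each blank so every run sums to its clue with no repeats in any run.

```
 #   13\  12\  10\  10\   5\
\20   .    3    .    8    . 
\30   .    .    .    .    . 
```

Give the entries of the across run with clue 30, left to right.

7, 9, 8, 2, 4

Given what's placed, R1C1 must be 6 to fit the 20 across and 13 down.
R2C1 = 13 − 6 = 7 completes the 13 down.
R2C2 = 12 − 3 = 9 completes the 12 down.
R2C4 = 10 − 8 = 2 completes the 10 down.
R2C5 = 4: the only remaining digit allowed by both the 30 across and the 5 down.
R1C5 = 5 − 4 = 1 completes the 5 down.
R2C3 = 30 − 22 = 8 completes the 30 across.
R1C3 = 20 − 18 = 2 completes the 20 across.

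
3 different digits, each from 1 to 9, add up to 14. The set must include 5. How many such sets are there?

3

3 distinct digits from 1–9 sum between 6 and 24.
Keeping only sets containing 5.
Enumerating: {1,5,8}, {2,5,7}, {3,5,6}.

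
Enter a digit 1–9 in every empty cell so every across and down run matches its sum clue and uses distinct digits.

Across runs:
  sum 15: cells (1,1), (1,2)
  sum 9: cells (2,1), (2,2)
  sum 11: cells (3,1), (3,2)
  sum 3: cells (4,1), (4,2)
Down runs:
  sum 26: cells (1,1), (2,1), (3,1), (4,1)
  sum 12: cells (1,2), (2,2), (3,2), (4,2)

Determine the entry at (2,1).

3 in 2 cells must be {1,2}.
Only 6 fits (1,2) under both its across sum 15 and down sum 12.
The 3 across and the 26 down share only 2, so (4,1) = 2.
(4,2) = 3 − 2 = 1 completes the 3 across.
(1,1) = 15 − 6 = 9 completes the 15 across.
No cell is forced outright now. (2,1) can only be 7 or 8 (the digits allowed by both its 9 across and its 26 down). If (2,1) = 8: then (2,2) would have to be in {1} for the 9 across but in {2,3} for the 12 down — contradiction. So (2,1) = 7.

7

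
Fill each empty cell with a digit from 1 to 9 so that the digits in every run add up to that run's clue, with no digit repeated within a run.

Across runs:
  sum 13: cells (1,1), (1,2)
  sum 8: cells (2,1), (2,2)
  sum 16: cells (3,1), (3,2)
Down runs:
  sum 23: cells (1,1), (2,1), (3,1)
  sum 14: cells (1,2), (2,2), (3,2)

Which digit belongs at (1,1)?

16 in 2 cells must be {7,9}; 23 in 3 cells must be {6,8,9}.
The 8 across and the 23 down share only 6, so (2,1) = 6.
(2,2) = 8 − 6 = 2 completes the 8 across.
Given what's placed, (3,1) must be 9 to fit the 16 across and 23 down.
(3,2) = 16 − 9 = 7 completes the 16 across.
(1,1) = 23 − 15 = 8 completes the 23 down.
(1,2) = 13 − 8 = 5 completes the 13 across.

8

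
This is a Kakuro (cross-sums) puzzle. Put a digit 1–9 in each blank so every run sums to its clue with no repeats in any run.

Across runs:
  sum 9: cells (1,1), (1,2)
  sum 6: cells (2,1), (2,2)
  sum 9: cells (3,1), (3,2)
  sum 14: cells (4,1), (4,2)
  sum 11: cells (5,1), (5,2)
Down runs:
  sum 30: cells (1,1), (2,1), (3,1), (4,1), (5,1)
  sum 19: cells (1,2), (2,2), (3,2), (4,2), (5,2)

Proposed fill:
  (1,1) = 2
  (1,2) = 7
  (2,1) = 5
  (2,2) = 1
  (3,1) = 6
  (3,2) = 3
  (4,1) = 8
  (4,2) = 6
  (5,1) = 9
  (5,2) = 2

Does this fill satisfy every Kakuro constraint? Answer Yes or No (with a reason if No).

Yes

Across: 2+7=9; 5+1=6; 6+3=9; 8+6=14; 9+2=11. Down: 2+5+6+8+9=30; 7+1+3+6+2=19. No digit repeats within any run.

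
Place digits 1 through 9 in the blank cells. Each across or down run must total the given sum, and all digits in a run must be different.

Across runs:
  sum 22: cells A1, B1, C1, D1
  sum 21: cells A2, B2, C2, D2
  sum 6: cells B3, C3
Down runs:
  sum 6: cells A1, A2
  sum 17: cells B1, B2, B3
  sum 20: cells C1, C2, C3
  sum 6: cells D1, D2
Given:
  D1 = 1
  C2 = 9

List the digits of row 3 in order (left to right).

D2 = 6 − 1 = 5 completes the 6 down.
No cell is forced outright now. A2 can only be 1 or 4 (the digits allowed by both its 21 across and its 6 down). If A2 = 4: then A1 would have to be in {4,5,6,7,8,9} for the 22 across but in {2} for the 6 down — contradiction. So A2 = 1.
A1 = 6 − 1 = 5 completes the 6 down.
C1 = 7: the only remaining digit allowed by both the 22 across and the 20 down.
B2 = 21 − 15 = 6 completes the 21 across.
C3 = 20 − 16 = 4 completes the 20 down.
B1 = 22 − 13 = 9 completes the 22 across.
B3 = 6 − 4 = 2 completes the 6 across.

2 4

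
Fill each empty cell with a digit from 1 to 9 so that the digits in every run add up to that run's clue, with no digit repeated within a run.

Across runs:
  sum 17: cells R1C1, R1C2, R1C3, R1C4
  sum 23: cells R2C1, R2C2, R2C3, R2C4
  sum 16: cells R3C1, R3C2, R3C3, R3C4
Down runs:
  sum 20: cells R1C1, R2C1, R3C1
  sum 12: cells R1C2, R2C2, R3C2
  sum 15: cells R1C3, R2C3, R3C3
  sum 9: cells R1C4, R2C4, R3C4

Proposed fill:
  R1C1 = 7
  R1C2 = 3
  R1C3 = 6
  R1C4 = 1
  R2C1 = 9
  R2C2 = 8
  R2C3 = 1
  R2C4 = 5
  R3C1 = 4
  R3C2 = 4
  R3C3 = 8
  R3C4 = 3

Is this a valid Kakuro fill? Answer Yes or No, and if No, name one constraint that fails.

No — the across run R3C1–R3C4 sums to 19, not 16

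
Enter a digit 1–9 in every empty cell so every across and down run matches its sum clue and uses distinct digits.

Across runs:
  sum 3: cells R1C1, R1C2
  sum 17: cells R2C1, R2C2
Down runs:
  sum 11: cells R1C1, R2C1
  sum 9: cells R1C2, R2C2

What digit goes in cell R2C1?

9

3 in 2 cells must be {1,2}; 17 in 2 cells must be {8,9}.
The 3 across and the 11 down share only 2, so R1C1 = 2.
R1C2 = 3 − 2 = 1 completes the 3 across.
R2C1 = 11 − 2 = 9 completes the 11 down.
R2C2 = 17 − 9 = 8 completes the 17 across.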